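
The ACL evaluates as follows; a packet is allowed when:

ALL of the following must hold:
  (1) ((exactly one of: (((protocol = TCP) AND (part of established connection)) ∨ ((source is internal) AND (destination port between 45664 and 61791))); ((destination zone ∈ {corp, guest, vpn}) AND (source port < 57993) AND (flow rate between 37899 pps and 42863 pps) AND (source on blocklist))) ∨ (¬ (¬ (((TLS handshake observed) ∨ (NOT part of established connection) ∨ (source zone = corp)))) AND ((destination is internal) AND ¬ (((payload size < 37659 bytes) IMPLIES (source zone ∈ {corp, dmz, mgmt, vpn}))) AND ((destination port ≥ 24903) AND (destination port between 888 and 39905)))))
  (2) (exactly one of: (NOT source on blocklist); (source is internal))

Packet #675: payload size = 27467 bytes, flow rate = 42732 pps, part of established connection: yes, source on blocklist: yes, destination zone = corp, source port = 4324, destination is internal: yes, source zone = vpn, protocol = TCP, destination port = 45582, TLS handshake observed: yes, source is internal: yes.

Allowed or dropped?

Atomic conditions:
  protocol = TCP: TCP == TCP is true
  part of established connection: yes → true
  source is internal: yes → true
  destination port between 45664 and 61791: 45582 in [45664, 61791] is false
  destination zone ∈ {corp, guest, vpn}: corp is in the set → true
  source port < 57993: 4324 < 57993 is true
  flow rate between 37899 pps and 42863 pps: 42732 in [37899, 42863] is true
  source on blocklist: yes → true
  TLS handshake observed: yes → true
  NOT part of established connection: yes → false
  source zone = corp: vpn == corp is false
  destination is internal: yes → true
  payload size < 37659 bytes: 27467 < 37659 is true
  source zone ∈ {corp, dmz, mgmt, vpn}: vpn is in the set → true
  destination port ≥ 24903: 45582 ≥ 24903 is true
  destination port between 888 and 39905: 45582 in [888, 39905] is false
  NOT source on blocklist: yes → false
Combine:
[1.1.1.1] true AND true = true
[1.1.1.2] true AND false = false
[1.1.1] true OR false = true
[1.1.2] true AND true AND true AND true = true
[1.1] exactly-one(true, true) = false
[1.2.1.1.1] true OR false OR false = true
[1.2.1.1] NOT true = false
[1.2.1] NOT false = true
[1.2.2.2.1] true → true = true
[1.2.2.2] NOT true = false
[1.2.2.3] true AND false = false
[1.2.2] true AND false AND false = false
[1.2] true AND false = false
[1] false OR false = false
[2] exactly-one(false, true) = true
[root] false AND true = false
Overall: false → dropped

Dropped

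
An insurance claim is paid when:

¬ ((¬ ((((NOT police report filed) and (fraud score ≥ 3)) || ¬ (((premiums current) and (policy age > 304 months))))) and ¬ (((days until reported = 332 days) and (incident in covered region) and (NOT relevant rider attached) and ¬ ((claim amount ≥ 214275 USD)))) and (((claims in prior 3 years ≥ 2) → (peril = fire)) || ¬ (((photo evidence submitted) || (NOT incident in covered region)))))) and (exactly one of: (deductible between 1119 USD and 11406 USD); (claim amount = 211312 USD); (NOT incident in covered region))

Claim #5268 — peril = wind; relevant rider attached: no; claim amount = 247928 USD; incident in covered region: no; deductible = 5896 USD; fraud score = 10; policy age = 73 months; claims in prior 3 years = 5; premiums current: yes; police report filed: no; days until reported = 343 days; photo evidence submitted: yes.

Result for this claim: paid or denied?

Denied

Atomic conditions:
  NOT police report filed: no → true
  fraud score ≥ 3: 10 ≥ 3 is true
  premiums current: yes → true
  policy age > 304 months: 73 > 304 is false
  days until reported = 332 days: 343 == 332 is false
  incident in covered region: no → false
  NOT relevant rider attached: no → true
  claim amount ≥ 214275 USD: 247928 ≥ 214275 is true
  claims in prior 3 years ≥ 2: 5 ≥ 2 is true
  peril = fire: wind == fire is false
  photo evidence submitted: yes → true
  NOT incident in covered region: no → true
  deductible between 1119 USD and 11406 USD: 5896 in [1119, 11406] is true
  claim amount = 211312 USD: 247928 == 211312 is false
Combine:
[1.1.1.1.1] true AND true = true
[1.1.1.1.2.1] true AND false = false
[1.1.1.1.2] NOT false = true
[1.1.1.1] true OR true = true
[1.1.1] NOT true = false
[1.1.2.1.4] NOT true = false
[1.1.2.1] false AND false AND true AND false = false
[1.1.2] NOT false = true
[1.1.3.1] true → false = false
[1.1.3.2.1] true OR true = true
[1.1.3.2] NOT true = false
[1.1.3] false OR false = false
[1.1] false AND true AND false = false
[1] NOT false = true
[2] exactly-one(true, false, true) = false
[root] true AND false = false
Overall: false → denied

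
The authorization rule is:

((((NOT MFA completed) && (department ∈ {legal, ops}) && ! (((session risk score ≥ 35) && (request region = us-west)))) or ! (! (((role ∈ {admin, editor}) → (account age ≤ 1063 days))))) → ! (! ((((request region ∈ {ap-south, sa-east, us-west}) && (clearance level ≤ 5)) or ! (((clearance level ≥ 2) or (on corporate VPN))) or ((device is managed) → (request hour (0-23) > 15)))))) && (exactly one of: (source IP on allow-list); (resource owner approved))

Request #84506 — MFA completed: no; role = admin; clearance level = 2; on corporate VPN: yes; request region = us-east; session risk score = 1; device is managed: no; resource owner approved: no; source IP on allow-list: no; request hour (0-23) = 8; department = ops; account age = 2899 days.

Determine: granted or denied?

Atomic conditions:
  NOT MFA completed: no → true
  department ∈ {legal, ops}: ops is in the set → true
  session risk score ≥ 35: 1 ≥ 35 is false
  request region = us-west: us-east == us-west is false
  role ∈ {admin, editor}: admin is in the set → true
  account age ≤ 1063 days: 2899 ≤ 1063 is false
  request region ∈ {ap-south, sa-east, us-west}: us-east is not in the set → false
  clearance level ≤ 5: 2 ≤ 5 is true
  clearance level ≥ 2: 2 ≥ 2 is true
  on corporate VPN: yes → true
  device is managed: no → false
  request hour (0-23) > 15: 8 > 15 is false
  source IP on allow-list: no → false
  resource owner approved: no → false
Combine:
[1.1.1.3.1] false AND false = false
[1.1.1.3] NOT false = true
[1.1.1] true AND true AND true = true
[1.1.2.1.1] true → false = false
[1.1.2.1] NOT false = true
[1.1.2] NOT true = false
[1.1] true OR false = true
[1.2.1.1.1] false AND true = false
[1.2.1.1.2.1] true OR true = true
[1.2.1.1.2] NOT true = false
[1.2.1.1.3] false → false (antecedent false ⇒ implication holds) = true
[1.2.1.1] false OR false OR true = true
[1.2.1] NOT true = false
[1.2] NOT false = true
[1] true → true = true
[2] exactly-one(false, false) = false
[root] true AND false = false
Overall: false → denied

Denied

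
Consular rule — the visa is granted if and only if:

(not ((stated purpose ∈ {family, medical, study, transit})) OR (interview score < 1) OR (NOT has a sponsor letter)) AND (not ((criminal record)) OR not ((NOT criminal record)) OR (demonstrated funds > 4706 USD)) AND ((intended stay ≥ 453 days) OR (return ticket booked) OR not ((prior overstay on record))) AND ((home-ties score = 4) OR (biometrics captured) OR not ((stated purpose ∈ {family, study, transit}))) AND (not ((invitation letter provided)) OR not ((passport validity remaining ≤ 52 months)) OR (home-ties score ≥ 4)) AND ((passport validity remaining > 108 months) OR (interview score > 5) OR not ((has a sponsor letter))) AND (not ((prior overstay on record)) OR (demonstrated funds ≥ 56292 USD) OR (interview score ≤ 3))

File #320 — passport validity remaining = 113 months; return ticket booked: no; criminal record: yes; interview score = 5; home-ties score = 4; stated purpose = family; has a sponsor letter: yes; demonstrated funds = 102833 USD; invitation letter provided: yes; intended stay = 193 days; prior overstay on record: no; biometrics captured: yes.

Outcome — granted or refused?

Refused

Atomic conditions:
  stated purpose ∈ {family, medical, study, transit}: family is in the set → true
  interview score < 1: 5 < 1 is false
  NOT has a sponsor letter: yes → false
  criminal record: yes → true
  NOT criminal record: yes → false
  demonstrated funds > 4706 USD: 102833 > 4706 is true
  intended stay ≥ 453 days: 193 ≥ 453 is false
  return ticket booked: no → false
  prior overstay on record: no → false
  home-ties score = 4: 4 == 4 is true
  biometrics captured: yes → true
  stated purpose ∈ {family, study, transit}: family is in the set → true
  invitation letter provided: yes → true
  passport validity remaining ≤ 52 months: 113 ≤ 52 is false
  home-ties score ≥ 4: 4 ≥ 4 is true
  passport validity remaining > 108 months: 113 > 108 is true
  interview score > 5: 5 > 5 is false
  has a sponsor letter: yes → true
  demonstrated funds ≥ 56292 USD: 102833 ≥ 56292 is true
  interview score ≤ 3: 5 ≤ 3 is false
Combine:
[1.1] NOT true = false
[1] false OR false OR false = false
[2.1] NOT true = false
[2.2] NOT false = true
[2] false OR true OR true = true
[3.3] NOT false = true
[3] false OR false OR true = true
[4.3] NOT true = false
[4] true OR true OR false = true
[5.1] NOT true = false
[5.2] NOT false = true
[5] false OR true OR true = true
[6.3] NOT true = false
[6] true OR false OR false = true
[7.1] NOT false = true
[7] true OR true OR false = true
[root] false AND true AND true AND true AND true AND true AND true = false
Overall: false → refused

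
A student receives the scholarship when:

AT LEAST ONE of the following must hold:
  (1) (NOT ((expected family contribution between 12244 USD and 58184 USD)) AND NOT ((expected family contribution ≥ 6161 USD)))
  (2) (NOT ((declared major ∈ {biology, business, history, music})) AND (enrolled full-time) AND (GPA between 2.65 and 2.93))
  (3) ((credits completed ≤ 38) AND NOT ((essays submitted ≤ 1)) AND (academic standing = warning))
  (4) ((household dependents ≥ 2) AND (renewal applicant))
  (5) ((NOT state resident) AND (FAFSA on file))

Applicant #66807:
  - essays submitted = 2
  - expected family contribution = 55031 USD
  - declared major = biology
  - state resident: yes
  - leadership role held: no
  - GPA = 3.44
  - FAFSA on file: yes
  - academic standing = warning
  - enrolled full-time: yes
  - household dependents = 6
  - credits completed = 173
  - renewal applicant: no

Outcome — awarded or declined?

Atomic conditions:
  expected family contribution between 12244 USD and 58184 USD: 55031 in [12244, 58184] is true
  expected family contribution ≥ 6161 USD: 55031 ≥ 6161 is true
  declared major ∈ {biology, business, history, music}: biology is in the set → true
  enrolled full-time: yes → true
  GPA between 2.65 and 2.93: 3.44 in [2.65, 2.93] is false
  credits completed ≤ 38: 173 ≤ 38 is false
  essays submitted ≤ 1: 2 ≤ 1 is false
  academic standing = warning: warning == warning is true
  household dependents ≥ 2: 6 ≥ 2 is true
  renewal applicant: no → false
  NOT state resident: yes → false
  FAFSA on file: yes → true
Combine:
[1.1] NOT true = false
[1.2] NOT true = false
[1] false AND false = false
[2.1] NOT true = false
[2] false AND true AND false = false
[3.2] NOT false = true
[3] false AND true AND true = false
[4] true AND false = false
[5] false AND true = false
[root] false OR false OR false OR false OR false = false
Overall: false → declined

Declined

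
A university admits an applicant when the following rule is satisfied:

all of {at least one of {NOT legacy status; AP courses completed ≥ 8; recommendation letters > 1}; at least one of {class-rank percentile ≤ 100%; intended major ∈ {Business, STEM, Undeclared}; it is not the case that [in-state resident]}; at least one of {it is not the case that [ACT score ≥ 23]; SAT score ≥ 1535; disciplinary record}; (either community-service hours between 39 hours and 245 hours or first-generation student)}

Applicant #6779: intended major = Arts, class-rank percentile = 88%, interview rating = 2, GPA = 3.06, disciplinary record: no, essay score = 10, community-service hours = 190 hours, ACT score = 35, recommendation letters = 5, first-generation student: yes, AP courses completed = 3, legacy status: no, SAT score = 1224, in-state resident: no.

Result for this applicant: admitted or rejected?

Rejected

Atomic conditions:
  NOT legacy status: no → true
  AP courses completed ≥ 8: 3 ≥ 8 is false
  recommendation letters > 1: 5 > 1 is true
  class-rank percentile ≤ 100%: 88 ≤ 100 is true
  intended major ∈ {Business, STEM, Undeclared}: Arts is not in the set → false
  in-state resident: no → false
  ACT score ≥ 23: 35 ≥ 23 is true
  SAT score ≥ 1535: 1224 ≥ 1535 is false
  disciplinary record: no → false
  community-service hours between 39 hours and 245 hours: 190 in [39, 245] is true
  first-generation student: yes → true
Combine:
[1] true OR false OR true = true
[2.3] NOT false = true
[2] true OR false OR true = true
[3.1] NOT true = false
[3] false OR false OR false = false
[4] true OR true = true
[root] true AND true AND false AND true = false
Overall: false → rejected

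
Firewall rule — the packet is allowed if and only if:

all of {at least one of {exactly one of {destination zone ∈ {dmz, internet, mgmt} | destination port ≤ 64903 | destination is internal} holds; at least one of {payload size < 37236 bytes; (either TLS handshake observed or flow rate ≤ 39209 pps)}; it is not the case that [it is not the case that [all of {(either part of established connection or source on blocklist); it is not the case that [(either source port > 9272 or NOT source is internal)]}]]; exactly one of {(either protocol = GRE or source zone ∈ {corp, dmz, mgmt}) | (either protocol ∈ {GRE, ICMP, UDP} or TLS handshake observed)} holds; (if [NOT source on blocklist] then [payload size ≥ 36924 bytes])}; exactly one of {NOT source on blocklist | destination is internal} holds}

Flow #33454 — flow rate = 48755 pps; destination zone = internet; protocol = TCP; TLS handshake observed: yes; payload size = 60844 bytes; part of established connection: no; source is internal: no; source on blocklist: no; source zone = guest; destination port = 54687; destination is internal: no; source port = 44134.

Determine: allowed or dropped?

Atomic conditions:
  destination zone ∈ {dmz, internet, mgmt}: internet is in the set → true
  destination port ≤ 64903: 54687 ≤ 64903 is true
  destination is internal: no → false
  payload size < 37236 bytes: 60844 < 37236 is false
  TLS handshake observed: yes → true
  flow rate ≤ 39209 pps: 48755 ≤ 39209 is false
  part of established connection: no → false
  source on blocklist: no → false
  source port > 9272: 44134 > 9272 is true
  NOT source is internal: no → true
  protocol = GRE: TCP == GRE is false
  source zone ∈ {corp, dmz, mgmt}: guest is not in the set → false
  protocol ∈ {GRE, ICMP, UDP}: TCP is not in the set → false
  NOT source on blocklist: no → true
  payload size ≥ 36924 bytes: 60844 ≥ 36924 is true
Combine:
[1.1] exactly-one(true, true, false) = false
[1.2.2] true OR false = true
[1.2] false OR true = true
[1.3.1.1.1] false OR false = false
[1.3.1.1.2.1] true OR true = true
[1.3.1.1.2] NOT true = false
[1.3.1.1] false AND false = false
[1.3.1] NOT false = true
[1.3] NOT true = false
[1.4.1] false OR false = false
[1.4.2] false OR true = true
[1.4] exactly-one(false, true) = true
[1.5] true → true = true
[1] false OR true OR false OR true OR true = true
[2] exactly-one(true, false) = true
[root] true AND true = true
Overall: true → allowed

Allowed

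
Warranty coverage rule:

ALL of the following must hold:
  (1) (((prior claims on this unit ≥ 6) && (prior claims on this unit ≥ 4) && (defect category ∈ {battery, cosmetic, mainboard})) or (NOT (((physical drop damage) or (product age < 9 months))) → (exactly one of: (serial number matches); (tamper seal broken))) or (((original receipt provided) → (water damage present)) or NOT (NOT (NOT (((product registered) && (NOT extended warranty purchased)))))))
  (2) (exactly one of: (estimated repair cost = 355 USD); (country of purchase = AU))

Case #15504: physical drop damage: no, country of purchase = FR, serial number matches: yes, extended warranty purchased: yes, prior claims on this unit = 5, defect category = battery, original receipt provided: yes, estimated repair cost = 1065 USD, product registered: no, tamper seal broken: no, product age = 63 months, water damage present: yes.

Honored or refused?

Refused

Atomic conditions:
  prior claims on this unit ≥ 6: 5 ≥ 6 is false
  prior claims on this unit ≥ 4: 5 ≥ 4 is true
  defect category ∈ {battery, cosmetic, mainboard}: battery is in the set → true
  physical drop damage: no → false
  product age < 9 months: 63 < 9 is false
  serial number matches: yes → true
  tamper seal broken: no → false
  original receipt provided: yes → true
  water damage present: yes → true
  product registered: no → false
  NOT extended warranty purchased: yes → false
  estimated repair cost = 355 USD: 1065 == 355 is false
  country of purchase = AU: FR == AU is false
Combine:
[1.1] false AND true AND true = false
[1.2.1.1] false OR false = false
[1.2.1] NOT false = true
[1.2.2] exactly-one(true, false) = true
[1.2] true → true = true
[1.3.1] true → true = true
[1.3.2.1.1.1] false AND false = false
[1.3.2.1.1] NOT false = true
[1.3.2.1] NOT true = false
[1.3.2] NOT false = true
[1.3] true OR true = true
[1] false OR true OR true = true
[2] exactly-one(false, false) = false
[root] true AND false = false
Overall: false → refused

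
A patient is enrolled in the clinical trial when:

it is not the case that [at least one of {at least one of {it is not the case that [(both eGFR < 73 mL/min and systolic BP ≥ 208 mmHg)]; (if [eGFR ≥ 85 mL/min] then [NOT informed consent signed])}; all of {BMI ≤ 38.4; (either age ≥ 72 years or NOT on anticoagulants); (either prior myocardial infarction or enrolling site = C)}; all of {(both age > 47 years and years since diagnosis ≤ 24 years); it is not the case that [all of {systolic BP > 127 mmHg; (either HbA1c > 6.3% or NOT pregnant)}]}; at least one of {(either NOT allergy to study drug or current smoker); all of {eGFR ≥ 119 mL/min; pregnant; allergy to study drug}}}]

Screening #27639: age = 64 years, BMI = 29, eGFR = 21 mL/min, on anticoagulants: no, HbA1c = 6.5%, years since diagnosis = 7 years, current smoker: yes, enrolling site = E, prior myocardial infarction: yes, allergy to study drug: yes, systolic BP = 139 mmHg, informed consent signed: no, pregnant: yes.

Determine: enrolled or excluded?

Excluded

Atomic conditions:
  eGFR < 73 mL/min: 21 < 73 is true
  systolic BP ≥ 208 mmHg: 139 ≥ 208 is false
  eGFR ≥ 85 mL/min: 21 ≥ 85 is false
  NOT informed consent signed: no → true
  BMI ≤ 38.4: 29 ≤ 38.4 is true
  age ≥ 72 years: 64 ≥ 72 is false
  NOT on anticoagulants: no → true
  prior myocardial infarction: yes → true
  enrolling site = C: E == C is false
  age > 47 years: 64 > 47 is true
  years since diagnosis ≤ 24 years: 7 ≤ 24 is true
  systolic BP > 127 mmHg: 139 > 127 is true
  HbA1c > 6.3%: 6.5 > 6.3 is true
  NOT pregnant: yes → false
  NOT allergy to study drug: yes → false
  current smoker: yes → true
  eGFR ≥ 119 mL/min: 21 ≥ 119 is false
  pregnant: yes → true
  allergy to study drug: yes → true
Combine:
[1.1.1.1] true AND false = false
[1.1.1] NOT false = true
[1.1.2] false → true (antecedent false ⇒ implication holds) = true
[1.1] true OR true = true
[1.2.2] false OR true = true
[1.2.3] true OR false = true
[1.2] true AND true AND true = true
[1.3.1] true AND true = true
[1.3.2.1.2] true OR false = true
[1.3.2.1] true AND true = true
[1.3.2] NOT true = false
[1.3] true AND false = false
[1.4.1] false OR true = true
[1.4.2] false AND true AND true = false
[1.4] true OR false = true
[1] true OR true OR false OR true = true
[root] NOT true = false
Overall: false → excluded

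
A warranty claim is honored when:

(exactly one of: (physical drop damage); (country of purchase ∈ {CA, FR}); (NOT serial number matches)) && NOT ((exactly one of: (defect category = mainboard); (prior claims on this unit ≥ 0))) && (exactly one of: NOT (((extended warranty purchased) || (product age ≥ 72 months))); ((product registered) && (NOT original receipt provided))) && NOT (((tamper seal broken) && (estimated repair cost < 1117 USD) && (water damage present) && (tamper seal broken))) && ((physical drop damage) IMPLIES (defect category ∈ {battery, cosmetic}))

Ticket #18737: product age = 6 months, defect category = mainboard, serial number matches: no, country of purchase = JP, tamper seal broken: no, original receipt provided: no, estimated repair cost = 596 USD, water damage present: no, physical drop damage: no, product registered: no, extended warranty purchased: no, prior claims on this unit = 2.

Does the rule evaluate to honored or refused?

Atomic conditions:
  physical drop damage: no → false
  country of purchase ∈ {CA, FR}: JP is not in the set → false
  NOT serial number matches: no → true
  defect category = mainboard: mainboard == mainboard is true
  prior claims on this unit ≥ 0: 2 ≥ 0 is true
  extended warranty purchased: no → false
  product age ≥ 72 months: 6 ≥ 72 is false
  product registered: no → false
  NOT original receipt provided: no → true
  tamper seal broken: no → false
  estimated repair cost < 1117 USD: 596 < 1117 is true
  water damage present: no → false
  defect category ∈ {battery, cosmetic}: mainboard is not in the set → false
Combine:
[1] exactly-one(false, false, true) = true
[2.1] exactly-one(true, true) = false
[2] NOT false = true
[3.1.1] false OR false = false
[3.1] NOT false = true
[3.2] false AND true = false
[3] exactly-one(true, false) = true
[4.1] false AND true AND false AND false = false
[4] NOT false = true
[5] false → false (antecedent false ⇒ implication holds) = true
[root] true AND true AND true AND true AND true = true
Overall: true → honored

Honored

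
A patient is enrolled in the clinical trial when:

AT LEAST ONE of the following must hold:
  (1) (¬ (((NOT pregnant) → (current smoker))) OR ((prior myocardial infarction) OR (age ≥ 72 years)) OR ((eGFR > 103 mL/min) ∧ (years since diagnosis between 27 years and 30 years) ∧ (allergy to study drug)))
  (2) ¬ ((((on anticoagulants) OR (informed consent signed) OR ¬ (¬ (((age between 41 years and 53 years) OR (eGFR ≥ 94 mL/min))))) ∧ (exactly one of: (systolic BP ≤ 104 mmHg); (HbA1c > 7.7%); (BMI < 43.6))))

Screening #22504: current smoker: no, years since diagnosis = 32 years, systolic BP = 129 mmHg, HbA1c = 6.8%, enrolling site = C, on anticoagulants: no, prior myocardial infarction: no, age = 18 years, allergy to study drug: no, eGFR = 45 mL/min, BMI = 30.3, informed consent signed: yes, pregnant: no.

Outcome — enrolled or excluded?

Enrolled

Atomic conditions:
  NOT pregnant: no → true
  current smoker: no → false
  prior myocardial infarction: no → false
  age ≥ 72 years: 18 ≥ 72 is false
  eGFR > 103 mL/min: 45 > 103 is false
  years since diagnosis between 27 years and 30 years: 32 in [27, 30] is false
  allergy to study drug: no → false
  on anticoagulants: no → false
  informed consent signed: yes → true
  age between 41 years and 53 years: 18 in [41, 53] is false
  eGFR ≥ 94 mL/min: 45 ≥ 94 is false
  systolic BP ≤ 104 mmHg: 129 ≤ 104 is false
  HbA1c > 7.7%: 6.8 > 7.7 is false
  BMI < 43.6: 30.3 < 43.6 is true
Combine:
[1.1.1] true → false = false
[1.1] NOT false = true
[1.2] false OR false = false
[1.3] false AND false AND false = false
[1] true OR false OR false = true
[2.1.1.3.1.1] false OR false = false
[2.1.1.3.1] NOT false = true
[2.1.1.3] NOT true = false
[2.1.1] false OR true OR false = true
[2.1.2] exactly-one(false, false, true) = true
[2.1] true AND true = true
[2] NOT true = false
[root] true OR false = true
Overall: true → enrolled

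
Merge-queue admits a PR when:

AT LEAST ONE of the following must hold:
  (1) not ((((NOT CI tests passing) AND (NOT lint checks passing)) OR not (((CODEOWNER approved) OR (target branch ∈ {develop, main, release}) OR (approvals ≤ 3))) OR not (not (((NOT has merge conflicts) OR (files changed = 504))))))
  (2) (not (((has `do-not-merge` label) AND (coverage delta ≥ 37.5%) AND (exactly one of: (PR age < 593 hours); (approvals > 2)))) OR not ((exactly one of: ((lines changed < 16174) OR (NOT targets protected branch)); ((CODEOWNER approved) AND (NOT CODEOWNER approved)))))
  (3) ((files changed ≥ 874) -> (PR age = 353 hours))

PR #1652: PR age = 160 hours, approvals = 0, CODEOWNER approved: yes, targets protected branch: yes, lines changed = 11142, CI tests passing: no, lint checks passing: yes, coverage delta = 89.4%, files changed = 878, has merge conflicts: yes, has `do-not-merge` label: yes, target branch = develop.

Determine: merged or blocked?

Merged

Atomic conditions:
  NOT CI tests passing: no → true
  NOT lint checks passing: yes → false
  CODEOWNER approved: yes → true
  target branch ∈ {develop, main, release}: develop is in the set → true
  approvals ≤ 3: 0 ≤ 3 is true
  NOT has merge conflicts: yes → false
  files changed = 504: 878 == 504 is false
  has `do-not-merge` label: yes → true
  coverage delta ≥ 37.5%: 89.4 ≥ 37.5 is true
  PR age < 593 hours: 160 < 593 is true
  approvals > 2: 0 > 2 is false
  lines changed < 16174: 11142 < 16174 is true
  NOT targets protected branch: yes → false
  NOT CODEOWNER approved: yes → false
  files changed ≥ 874: 878 ≥ 874 is true
  PR age = 353 hours: 160 == 353 is false
Combine:
[1.1.1] true AND false = false
[1.1.2.1] true OR true OR true = true
[1.1.2] NOT true = false
[1.1.3.1.1] false OR false = false
[1.1.3.1] NOT false = true
[1.1.3] NOT true = false
[1.1] false OR false OR false = false
[1] NOT false = true
[2.1.1.3] exactly-one(true, false) = true
[2.1.1] true AND true AND true = true
[2.1] NOT true = false
[2.2.1.1] true OR false = true
[2.2.1.2] true AND false = false
[2.2.1] exactly-one(true, false) = true
[2.2] NOT true = false
[2] false OR false = false
[3] true → false = false
[root] true OR false OR false = true
Overall: true → merged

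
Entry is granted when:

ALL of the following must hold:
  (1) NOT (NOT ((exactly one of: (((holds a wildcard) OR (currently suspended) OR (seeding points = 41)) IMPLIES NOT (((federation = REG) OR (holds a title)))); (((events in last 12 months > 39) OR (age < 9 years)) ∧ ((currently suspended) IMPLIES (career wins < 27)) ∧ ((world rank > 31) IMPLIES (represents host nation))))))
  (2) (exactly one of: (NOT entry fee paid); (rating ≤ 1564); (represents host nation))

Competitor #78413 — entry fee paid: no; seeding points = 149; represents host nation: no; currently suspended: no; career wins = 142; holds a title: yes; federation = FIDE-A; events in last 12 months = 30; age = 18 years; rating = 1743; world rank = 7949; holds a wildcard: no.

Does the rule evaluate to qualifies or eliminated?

Qualifies

Atomic conditions:
  holds a wildcard: no → false
  currently suspended: no → false
  seeding points = 41: 149 == 41 is false
  federation = REG: FIDE-A == REG is false
  holds a title: yes → true
  events in last 12 months > 39: 30 > 39 is false
  age < 9 years: 18 < 9 is false
  career wins < 27: 142 < 27 is false
  world rank > 31: 7949 > 31 is true
  represents host nation: no → false
  NOT entry fee paid: no → true
  rating ≤ 1564: 1743 ≤ 1564 is false
Combine:
[1.1.1.1.1] false OR false OR false = false
[1.1.1.1.2.1] false OR true = true
[1.1.1.1.2] NOT true = false
[1.1.1.1] false → false (antecedent false ⇒ implication holds) = true
[1.1.1.2.1] false OR false = false
[1.1.1.2.2] false → false (antecedent false ⇒ implication holds) = true
[1.1.1.2.3] true → false = false
[1.1.1.2] false AND true AND false = false
[1.1.1] exactly-one(true, false) = true
[1.1] NOT true = false
[1] NOT false = true
[2] exactly-one(true, false, false) = true
[root] true AND true = true
Overall: true → qualifies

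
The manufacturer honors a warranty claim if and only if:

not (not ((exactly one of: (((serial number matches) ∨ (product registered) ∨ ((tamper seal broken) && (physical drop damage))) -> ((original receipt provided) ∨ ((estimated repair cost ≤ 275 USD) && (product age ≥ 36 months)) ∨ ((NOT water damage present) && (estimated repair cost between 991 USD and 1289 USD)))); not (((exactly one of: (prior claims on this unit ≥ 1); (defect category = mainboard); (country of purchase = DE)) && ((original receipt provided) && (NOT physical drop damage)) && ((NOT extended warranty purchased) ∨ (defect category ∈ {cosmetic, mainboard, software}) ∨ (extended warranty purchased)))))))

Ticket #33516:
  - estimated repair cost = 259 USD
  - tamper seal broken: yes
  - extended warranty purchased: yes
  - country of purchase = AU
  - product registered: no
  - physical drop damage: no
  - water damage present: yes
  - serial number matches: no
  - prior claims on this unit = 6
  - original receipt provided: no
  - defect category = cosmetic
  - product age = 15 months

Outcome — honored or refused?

Refused

Atomic conditions:
  serial number matches: no → false
  product registered: no → false
  tamper seal broken: yes → true
  physical drop damage: no → false
  original receipt provided: no → false
  estimated repair cost ≤ 275 USD: 259 ≤ 275 is true
  product age ≥ 36 months: 15 ≥ 36 is false
  NOT water damage present: yes → false
  estimated repair cost between 991 USD and 1289 USD: 259 in [991, 1289] is false
  prior claims on this unit ≥ 1: 6 ≥ 1 is true
  defect category = mainboard: cosmetic == mainboard is false
  country of purchase = DE: AU == DE is false
  NOT physical drop damage: no → true
  NOT extended warranty purchased: yes → false
  defect category ∈ {cosmetic, mainboard, software}: cosmetic is in the set → true
  extended warranty purchased: yes → true
Combine:
[1.1.1.1.3] true AND false = false
[1.1.1.1] false OR false OR false = false
[1.1.1.2.2] true AND false = false
[1.1.1.2.3] false AND false = false
[1.1.1.2] false OR false OR false = false
[1.1.1] false → false (antecedent false ⇒ implication holds) = true
[1.1.2.1.1] exactly-one(true, false, false) = true
[1.1.2.1.2] false AND true = false
[1.1.2.1.3] false OR true OR true = true
[1.1.2.1] true AND false AND true = false
[1.1.2] NOT false = true
[1.1] exactly-one(true, true) = false
[1] NOT false = true
[root] NOT true = false
Overall: false → refused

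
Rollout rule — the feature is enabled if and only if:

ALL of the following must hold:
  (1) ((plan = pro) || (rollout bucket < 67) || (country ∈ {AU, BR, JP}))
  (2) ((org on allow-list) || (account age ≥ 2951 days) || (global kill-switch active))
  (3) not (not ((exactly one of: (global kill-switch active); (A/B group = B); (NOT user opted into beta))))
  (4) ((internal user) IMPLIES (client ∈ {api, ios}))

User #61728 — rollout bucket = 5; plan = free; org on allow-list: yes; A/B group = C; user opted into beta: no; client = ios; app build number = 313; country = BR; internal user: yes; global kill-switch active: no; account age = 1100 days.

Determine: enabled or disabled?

Atomic conditions:
  plan = pro: free == pro is false
  rollout bucket < 67: 5 < 67 is true
  country ∈ {AU, BR, JP}: BR is in the set → true
  org on allow-list: yes → true
  account age ≥ 2951 days: 1100 ≥ 2951 is false
  global kill-switch active: no → false
  A/B group = B: C == B is false
  NOT user opted into beta: no → true
  internal user: yes → true
  client ∈ {api, ios}: ios is in the set → true
Combine:
[1] false OR true OR true = true
[2] true OR false OR false = true
[3.1.1] exactly-one(false, false, true) = true
[3.1] NOT true = false
[3] NOT false = true
[4] true → true = true
[root] true AND true AND true AND true = true
Overall: true → enabled

Enabled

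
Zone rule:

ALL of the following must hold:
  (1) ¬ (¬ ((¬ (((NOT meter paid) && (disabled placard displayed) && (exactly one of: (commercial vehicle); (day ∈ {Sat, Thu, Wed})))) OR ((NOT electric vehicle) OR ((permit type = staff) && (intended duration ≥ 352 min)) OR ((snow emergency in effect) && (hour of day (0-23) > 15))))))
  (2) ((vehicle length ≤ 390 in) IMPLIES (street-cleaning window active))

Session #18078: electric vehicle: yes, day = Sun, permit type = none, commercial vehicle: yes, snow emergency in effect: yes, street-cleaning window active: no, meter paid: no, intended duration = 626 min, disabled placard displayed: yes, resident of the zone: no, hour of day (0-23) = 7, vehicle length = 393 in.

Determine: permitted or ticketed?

Ticketed

Atomic conditions:
  NOT meter paid: no → true
  disabled placard displayed: yes → true
  commercial vehicle: yes → true
  day ∈ {Sat, Thu, Wed}: Sun is not in the set → false
  NOT electric vehicle: yes → false
  permit type = staff: none == staff is false
  intended duration ≥ 352 min: 626 ≥ 352 is true
  snow emergency in effect: yes → true
  hour of day (0-23) > 15: 7 > 15 is false
  vehicle length ≤ 390 in: 393 ≤ 390 is false
  street-cleaning window active: no → false
Combine:
[1.1.1.1.1.3] exactly-one(true, false) = true
[1.1.1.1.1] true AND true AND true = true
[1.1.1.1] NOT true = false
[1.1.1.2.2] false AND true = false
[1.1.1.2.3] true AND false = false
[1.1.1.2] false OR false OR false = false
[1.1.1] false OR false = false
[1.1] NOT false = true
[1] NOT true = false
[2] false → false (antecedent false ⇒ implication holds) = true
[root] false AND true = false
Overall: false → ticketed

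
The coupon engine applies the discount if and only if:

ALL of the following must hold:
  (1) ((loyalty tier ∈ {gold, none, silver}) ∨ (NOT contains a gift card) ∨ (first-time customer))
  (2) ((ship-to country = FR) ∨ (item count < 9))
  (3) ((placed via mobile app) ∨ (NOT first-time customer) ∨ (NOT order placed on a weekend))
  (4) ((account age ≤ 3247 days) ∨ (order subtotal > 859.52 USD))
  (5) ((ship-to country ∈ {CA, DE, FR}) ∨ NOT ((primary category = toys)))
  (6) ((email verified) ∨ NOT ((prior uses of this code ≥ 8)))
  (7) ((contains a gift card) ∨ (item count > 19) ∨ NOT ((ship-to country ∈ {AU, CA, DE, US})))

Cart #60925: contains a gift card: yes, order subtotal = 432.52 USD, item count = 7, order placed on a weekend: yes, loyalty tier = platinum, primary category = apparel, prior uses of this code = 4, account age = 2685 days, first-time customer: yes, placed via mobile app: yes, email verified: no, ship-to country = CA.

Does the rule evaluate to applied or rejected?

Applied

Atomic conditions:
  loyalty tier ∈ {gold, none, silver}: platinum is not in the set → false
  NOT contains a gift card: yes → false
  first-time customer: yes → true
  ship-to country = FR: CA == FR is false
  item count < 9: 7 < 9 is true
  placed via mobile app: yes → true
  NOT first-time customer: yes → false
  NOT order placed on a weekend: yes → false
  account age ≤ 3247 days: 2685 ≤ 3247 is true
  order subtotal > 859.52 USD: 432.52 > 859.52 is false
  ship-to country ∈ {CA, DE, FR}: CA is in the set → true
  primary category = toys: apparel == toys is false
  email verified: no → false
  prior uses of this code ≥ 8: 4 ≥ 8 is false
  contains a gift card: yes → true
  item count > 19: 7 > 19 is false
  ship-to country ∈ {AU, CA, DE, US}: CA is in the set → true
Combine:
[1] false OR false OR true = true
[2] false OR true = true
[3] true OR false OR false = true
[4] true OR false = true
[5.2] NOT false = true
[5] true OR true = true
[6.2] NOT false = true
[6] false OR true = true
[7.3] NOT true = false
[7] true OR false OR false = true
[root] true AND true AND true AND true AND true AND true AND true = true
Overall: true → applied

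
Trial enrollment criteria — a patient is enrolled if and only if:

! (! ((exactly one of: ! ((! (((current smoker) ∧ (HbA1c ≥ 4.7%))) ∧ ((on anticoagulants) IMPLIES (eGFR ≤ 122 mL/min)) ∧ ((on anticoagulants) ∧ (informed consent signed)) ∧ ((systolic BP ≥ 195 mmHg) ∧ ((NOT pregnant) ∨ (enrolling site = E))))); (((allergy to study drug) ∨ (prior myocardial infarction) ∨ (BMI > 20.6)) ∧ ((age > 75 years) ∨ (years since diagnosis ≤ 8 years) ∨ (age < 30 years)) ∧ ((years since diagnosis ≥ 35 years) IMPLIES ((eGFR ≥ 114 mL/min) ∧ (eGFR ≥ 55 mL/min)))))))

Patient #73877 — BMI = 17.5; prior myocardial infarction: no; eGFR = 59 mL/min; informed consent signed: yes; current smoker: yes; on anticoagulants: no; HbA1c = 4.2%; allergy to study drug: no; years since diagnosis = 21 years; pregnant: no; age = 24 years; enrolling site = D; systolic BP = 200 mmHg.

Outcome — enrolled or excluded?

Enrolled

Atomic conditions:
  current smoker: yes → true
  HbA1c ≥ 4.7%: 4.2 ≥ 4.7 is false
  on anticoagulants: no → false
  eGFR ≤ 122 mL/min: 59 ≤ 122 is true
  informed consent signed: yes → true
  systolic BP ≥ 195 mmHg: 200 ≥ 195 is true
  NOT pregnant: no → true
  enrolling site = E: D == E is false
  allergy to study drug: no → false
  prior myocardial infarction: no → false
  BMI > 20.6: 17.5 > 20.6 is false
  age > 75 years: 24 > 75 is false
  years since diagnosis ≤ 8 years: 21 ≤ 8 is false
  age < 30 years: 24 < 30 is true
  years since diagnosis ≥ 35 years: 21 ≥ 35 is false
  eGFR ≥ 114 mL/min: 59 ≥ 114 is false
  eGFR ≥ 55 mL/min: 59 ≥ 55 is true
Combine:
[1.1.1.1.1.1] true AND false = false
[1.1.1.1.1] NOT false = true
[1.1.1.1.2] false → true (antecedent false ⇒ implication holds) = true
[1.1.1.1.3] false AND true = false
[1.1.1.1.4.2] true OR false = true
[1.1.1.1.4] true AND true = true
[1.1.1.1] true AND true AND false AND true = false
[1.1.1] NOT false = true
[1.1.2.1] false OR false OR false = false
[1.1.2.2] false OR false OR true = true
[1.1.2.3.2] false AND true = false
[1.1.2.3] false → false (antecedent false ⇒ implication holds) = true
[1.1.2] false AND true AND true = false
[1.1] exactly-one(true, false) = true
[1] NOT true = false
[root] NOT false = true
Overall: true → enrolled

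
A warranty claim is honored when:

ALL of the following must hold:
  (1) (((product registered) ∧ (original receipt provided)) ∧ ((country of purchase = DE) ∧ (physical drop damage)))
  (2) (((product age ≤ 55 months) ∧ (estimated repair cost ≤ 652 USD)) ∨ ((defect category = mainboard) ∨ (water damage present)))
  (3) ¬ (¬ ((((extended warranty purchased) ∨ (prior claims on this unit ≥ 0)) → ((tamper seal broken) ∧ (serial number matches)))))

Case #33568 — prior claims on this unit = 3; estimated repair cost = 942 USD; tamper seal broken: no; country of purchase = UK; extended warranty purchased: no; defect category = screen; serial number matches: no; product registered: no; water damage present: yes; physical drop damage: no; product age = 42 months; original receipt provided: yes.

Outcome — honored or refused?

Atomic conditions:
  product registered: no → false
  original receipt provided: yes → true
  country of purchase = DE: UK == DE is false
  physical drop damage: no → false
  product age ≤ 55 months: 42 ≤ 55 is true
  estimated repair cost ≤ 652 USD: 942 ≤ 652 is false
  defect category = mainboard: screen == mainboard is false
  water damage present: yes → true
  extended warranty purchased: no → false
  prior claims on this unit ≥ 0: 3 ≥ 0 is true
  tamper seal broken: no → false
  serial number matches: no → false
Combine:
[1.1] false AND true = false
[1.2] false AND false = false
[1] false AND false = false
[2.1] true AND false = false
[2.2] false OR true = true
[2] false OR true = true
[3.1.1.1] false OR true = true
[3.1.1.2] false AND false = false
[3.1.1] true → false = false
[3.1] NOT false = true
[3] NOT true = false
[root] false AND true AND false = false
Overall: false → refused

Refused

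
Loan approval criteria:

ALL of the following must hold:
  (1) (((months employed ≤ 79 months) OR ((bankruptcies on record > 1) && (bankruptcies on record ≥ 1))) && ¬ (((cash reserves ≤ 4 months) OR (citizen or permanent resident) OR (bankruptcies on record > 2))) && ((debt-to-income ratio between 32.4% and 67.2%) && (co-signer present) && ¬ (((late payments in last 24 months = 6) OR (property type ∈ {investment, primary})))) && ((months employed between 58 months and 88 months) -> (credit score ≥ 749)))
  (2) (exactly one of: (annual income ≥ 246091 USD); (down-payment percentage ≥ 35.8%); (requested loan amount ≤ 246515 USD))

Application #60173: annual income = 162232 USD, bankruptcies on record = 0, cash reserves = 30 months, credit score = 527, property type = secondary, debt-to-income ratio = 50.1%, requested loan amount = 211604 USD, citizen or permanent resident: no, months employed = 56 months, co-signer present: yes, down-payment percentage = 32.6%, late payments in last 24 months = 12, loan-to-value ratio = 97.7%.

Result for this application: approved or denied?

Approved

Atomic conditions:
  months employed ≤ 79 months: 56 ≤ 79 is true
  bankruptcies on record > 1: 0 > 1 is false
  bankruptcies on record ≥ 1: 0 ≥ 1 is false
  cash reserves ≤ 4 months: 30 ≤ 4 is false
  citizen or permanent resident: no → false
  bankruptcies on record > 2: 0 > 2 is false
  debt-to-income ratio between 32.4% and 67.2%: 50.1 in [32.4, 67.2] is true
  co-signer present: yes → true
  late payments in last 24 months = 6: 12 == 6 is false
  property type ∈ {investment, primary}: secondary is not in the set → false
  months employed between 58 months and 88 months: 56 in [58, 88] is false
  credit score ≥ 749: 527 ≥ 749 is false
  annual income ≥ 246091 USD: 162232 ≥ 246091 is false
  down-payment percentage ≥ 35.8%: 32.6 ≥ 35.8 is false
  requested loan amount ≤ 246515 USD: 211604 ≤ 246515 is true
Combine:
[1.1.2] false AND false = false
[1.1] true OR false = true
[1.2.1] false OR false OR false = false
[1.2] NOT false = true
[1.3.3.1] false OR false = false
[1.3.3] NOT false = true
[1.3] true AND true AND true = true
[1.4] false → false (antecedent false ⇒ implication holds) = true
[1] true AND true AND true AND true = true
[2] exactly-one(false, false, true) = true
[root] true AND true = true
Overall: true → approved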